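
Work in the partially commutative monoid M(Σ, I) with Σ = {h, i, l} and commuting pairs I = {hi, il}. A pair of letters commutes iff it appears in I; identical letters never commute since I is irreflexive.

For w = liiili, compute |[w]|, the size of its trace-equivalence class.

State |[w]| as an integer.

drop 0:l onto floor
drop 1:i onto floor
drop 2:i onto {1:i}
drop 3:i onto {2:i}
drop 4:l onto {0:l}
drop 5:i onto {3:i}
ground layer = {0:l, 1:i}
drop-orders for the pieces not yet dropped (sum over which currently-grounded one goes next):
  1 to go: {4} 1  {5} 1
  2 to go: {0,4} 1  {3,5} 1  {4,5} 2
  3 to go: {0,4,5} 3  {2,3,5} 1  {3,4,5} 3
  4 to go: {0,3,4,5} 6  {1,2,3,5} 1  {2,3,4,5} 4
  if 0:l drops first: 5 orders
  if 1:i drops first: 10 orders
heap linearizations: 15

15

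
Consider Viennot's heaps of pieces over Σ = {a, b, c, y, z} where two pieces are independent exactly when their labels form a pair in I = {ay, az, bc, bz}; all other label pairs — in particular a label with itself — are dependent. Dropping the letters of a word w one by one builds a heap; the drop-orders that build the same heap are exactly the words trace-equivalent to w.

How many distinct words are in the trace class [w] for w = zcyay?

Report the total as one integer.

3

#0=z has no predecessor
#1=c depends on [0:z]
#2=y depends on [1:c]
#3=a depends on [1:c]
#4=y depends on [2:y]
sources: [0:z]
N(rest) = Σ N(rest − s) over sources s of rest; N(one piece) = 1:
  size 1 → [3]=1  [4]=1
  size 2 → [2,4]=1  [3,4]=2
  size 3 → [2,3,4]=3
  first=0(z) contributes 3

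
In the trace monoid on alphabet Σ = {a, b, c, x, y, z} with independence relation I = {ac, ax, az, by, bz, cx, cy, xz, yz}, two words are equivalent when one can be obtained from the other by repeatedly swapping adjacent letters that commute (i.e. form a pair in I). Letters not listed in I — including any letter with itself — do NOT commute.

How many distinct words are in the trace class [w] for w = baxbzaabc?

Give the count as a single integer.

16

0(b) covers ∅
1(a) covers 0:b
2(x) covers 0:b
3(b) covers 1:a, 2:x
4(z) covers ∅
5(a) covers 3:b
6(a) covers 5:a
7(b) covers 6:a
8(c) covers 4:z, 7:b
floor of heap: 0:b, 4:z
completions by unplaced set U, small U first (add the entries for U minus each lowest piece of U):
  |U|=1: {8}:1
  |U|=2: {4,8}:1  {7,8}:1
  |U|=3: {4,7,8}:2  {6,7,8}:1
  |U|=4: {4,6,7,8}:3  {5,6,7,8}:1
  |U|=5: {3,5,6,7,8}:1  {4,5,6,7,8}:4
  |U|=6: {1,3,5,6,7,8}:1  {2,3,5,6,7,8}:1  {3,4,5,6,7,8}:5
  |U|=7: {1,2,3,5,6,7,8}:2  {1,3,4,5,6,7,8}:6  {2,3,4,5,6,7,8}:6
  start at 0(b): 14
  start at 4(z): 2
sum over floor = 16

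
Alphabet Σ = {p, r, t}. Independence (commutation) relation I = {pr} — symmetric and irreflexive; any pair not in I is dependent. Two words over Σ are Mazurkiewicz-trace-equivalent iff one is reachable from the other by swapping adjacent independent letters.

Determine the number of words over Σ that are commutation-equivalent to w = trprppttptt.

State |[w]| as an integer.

10

piece 0:t — minimal
piece 1:r rests on {0:t}
piece 2:p rests on {0:t}
piece 3:r rests on {1:r}
piece 4:p rests on {2:p}
piece 5:p rests on {4:p}
piece 6:t rests on {3:r, 5:p}
piece 7:t rests on {6:t}
piece 8:p rests on {7:t}
piece 9:t rests on {8:p}
piece 10:t rests on {9:t}
minimal pieces: {0:t}
ways to finish when only these pieces remain (= sum over removing one remaining piece with nothing left below it):
  1 left: {10}→1
  2 left: {9,10}→1
  3 left: {8,9,10}→1
  4 left: {7,8,9,10}→1
  5 left: {6,7,8,9,10}→1
  6 left: {3,6,7,8,9,10}→1  {5,6,7,8,9,10}→1
  7 left: {1,3,6,7,8,9,10}→1  {3,5,6,7,8,9,10}→2  {4,5,6,7,8,9,10}→1
  8 left: {1,3,5,6,7,8,9,10}→3  {2,4,5,6,7,8,9,10}→1  {3,4,5,6,7,8,9,10}→3
  9 left: {1,3,4,5,6,7,8,9,10}→6  {2,3,4,5,6,7,8,9,10}→4
  placing 0:t first → 10 extensions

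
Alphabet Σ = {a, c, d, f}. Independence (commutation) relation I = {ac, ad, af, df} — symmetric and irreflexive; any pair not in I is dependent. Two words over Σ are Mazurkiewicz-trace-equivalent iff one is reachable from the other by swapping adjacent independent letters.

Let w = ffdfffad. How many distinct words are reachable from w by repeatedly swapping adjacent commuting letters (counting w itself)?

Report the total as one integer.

piece 0:f — minimal
piece 1:f rests on {0:f}
piece 2:d — minimal
piece 3:f rests on {1:f}
piece 4:f rests on {3:f}
piece 5:f rests on {4:f}
piece 6:a — minimal
piece 7:d rests on {2:d}
minimal pieces: {0:f, 2:d, 6:a}
ways to finish when only these pieces remain (= sum over removing one remaining piece with nothing left below it):
  1 left: {5}→1  {6}→1  {7}→1
  2 left: {2,7}→1  {4,5}→1  {5,6}→2  {5,7}→2  {6,7}→2
  3 left: {2,5,7}→3  {2,6,7}→3  {3,4,5}→1  {4,5,6}→3  {4,5,7}→3  {5,6,7}→6
  4 left: {1,3,4,5}→1  {2,4,5,7}→6  {2,5,6,7}→12  {3,4,5,6}→4  {3,4,5,7}→4  {4,5,6,7}→12
  5 left: {0,1,3,4,5}→1  {1,3,4,5,6}→5  {1,3,4,5,7}→5  {2,3,4,5,7}→10  {2,4,5,6,7}→30  {3,4,5,6,7}→20
  6 left: {0,1,3,4,5,6}→6  {0,1,3,4,5,7}→6  {1,2,3,4,5,7}→15  {1,3,4,5,6,7}→30  {2,3,4,5,6,7}→60
  placing 0:f first → 105 extensions
  placing 2:d first → 42 extensions
  placing 6:a first → 21 extensions
total linear extensions = 168

168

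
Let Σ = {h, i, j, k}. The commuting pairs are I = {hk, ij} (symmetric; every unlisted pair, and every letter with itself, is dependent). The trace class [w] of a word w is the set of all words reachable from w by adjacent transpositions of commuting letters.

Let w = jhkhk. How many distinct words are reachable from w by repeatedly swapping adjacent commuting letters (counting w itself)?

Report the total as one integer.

0(j) covers ∅
1(h) covers 0:j
2(k) covers 0:j
3(h) covers 1:h
4(k) covers 2:k
floor of heap: 0:j
completions by unplaced set U, small U first (add the entries for U minus each lowest piece of U):
  |U|=1: {3}:1  {4}:1
  |U|=2: {1,3}:1  {2,4}:1  {3,4}:2
  |U|=3: {1,3,4}:3  {2,3,4}:3
  start at 0(j): 6

6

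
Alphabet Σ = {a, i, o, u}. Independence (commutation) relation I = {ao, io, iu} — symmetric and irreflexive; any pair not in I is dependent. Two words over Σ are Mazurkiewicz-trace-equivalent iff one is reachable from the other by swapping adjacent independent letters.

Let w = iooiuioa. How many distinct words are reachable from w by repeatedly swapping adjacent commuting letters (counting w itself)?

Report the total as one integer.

55

drop 0:i onto floor
drop 1:o onto floor
drop 2:o onto {1:o}
drop 3:i onto {0:i}
drop 4:u onto {2:o}
drop 5:i onto {3:i}
drop 6:o onto {4:u}
drop 7:a onto {4:u, 5:i}
ground layer = {0:i, 1:o}
drop-orders for the pieces not yet dropped (sum over which currently-grounded one goes next):
  1 to go: {6} 1  {7} 1
  2 to go: {5,7} 1  {6,7} 2
  3 to go: {3,5,7} 1  {4,6,7} 2  {5,6,7} 3
  4 to go: {0,3,5,7} 1  {2,4,6,7} 2  {3,5,6,7} 4  {4,5,6,7} 5
  5 to go: {0,3,5,6,7} 5  {1,2,4,6,7} 2  {2,4,5,6,7} 7  {3,4,5,6,7} 9
  6 to go: {0,3,4,5,6,7} 14  {1,2,4,5,6,7} 9  {2,3,4,5,6,7} 16
  if 0:i drops first: 25 orders
  if 1:o drops first: 30 orders
heap linearizations: 55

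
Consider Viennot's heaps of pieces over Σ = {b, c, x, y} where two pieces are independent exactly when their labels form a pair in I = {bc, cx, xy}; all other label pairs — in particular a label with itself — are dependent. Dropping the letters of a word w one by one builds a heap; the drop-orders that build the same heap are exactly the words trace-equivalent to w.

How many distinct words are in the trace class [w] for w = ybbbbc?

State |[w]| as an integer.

#0=y has no predecessor
#1=b depends on [0:y]
#2=b depends on [1:b]
#3=b depends on [2:b]
#4=b depends on [3:b]
#5=c depends on [0:y]
sources: [0:y]
N(rest) = Σ N(rest − s) over sources s of rest; N(one piece) = 1:
  size 1 → [4]=1  [5]=1
  size 2 → [3,4]=1  [4,5]=2
  size 3 → [2,3,4]=1  [3,4,5]=3
  size 4 → [1,2,3,4]=1  [2,3,4,5]=4
  first=0(y) contributes 5

5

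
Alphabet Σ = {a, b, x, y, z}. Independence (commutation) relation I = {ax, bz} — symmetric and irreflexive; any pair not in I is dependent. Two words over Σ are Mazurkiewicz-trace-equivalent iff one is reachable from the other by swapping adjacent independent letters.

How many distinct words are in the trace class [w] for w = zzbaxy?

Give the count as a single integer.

drop 0:z onto floor
drop 1:z onto {0:z}
drop 2:b onto floor
drop 3:a onto {1:z, 2:b}
drop 4:x onto {1:z, 2:b}
drop 5:y onto {3:a, 4:x}
ground layer = {0:z, 2:b}
drop-orders for the pieces not yet dropped (sum over which currently-grounded one goes next):
  1 to go: {5} 1
  2 to go: {3,5} 1  {4,5} 1
  3 to go: {3,4,5} 2
  4 to go: {1,3,4,5} 2  {2,3,4,5} 2
  if 0:z drops first: 4 orders
  if 2:b drops first: 2 orders
heap linearizations: 6

6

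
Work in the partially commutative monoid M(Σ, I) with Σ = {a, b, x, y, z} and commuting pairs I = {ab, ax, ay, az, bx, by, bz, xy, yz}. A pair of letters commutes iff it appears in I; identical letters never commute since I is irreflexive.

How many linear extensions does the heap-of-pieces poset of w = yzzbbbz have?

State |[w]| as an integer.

140

piece 0:y — minimal
piece 1:z — minimal
piece 2:z rests on {1:z}
piece 3:b — minimal
piece 4:b rests on {3:b}
piece 5:b rests on {4:b}
piece 6:z rests on {2:z}
minimal pieces: {0:y, 1:z, 3:b}
ways to finish when only these pieces remain (= sum over removing one remaining piece with nothing left below it):
  1 left: {0}→1  {5}→1  {6}→1
  2 left: {0,5}→2  {0,6}→2  {2,6}→1  {4,5}→1  {5,6}→2
  3 left: {0,2,6}→3  {0,4,5}→3  {0,5,6}→6  {1,2,6}→1  {2,5,6}→3  {3,4,5}→1  {4,5,6}→3
  4 left: {0,1,2,6}→4  {0,2,5,6}→12  {0,3,4,5}→4  {0,4,5,6}→12  {1,2,5,6}→4  {2,4,5,6}→6  {3,4,5,6}→4
  5 left: {0,1,2,5,6}→20  {0,2,4,5,6}→30  {0,3,4,5,6}→20  {1,2,4,5,6}→10  {2,3,4,5,6}→10
  placing 0:y first → 20 extensions
  placing 1:z first → 60 extensions
  placing 3:b first → 60 extensions
total linear extensions = 140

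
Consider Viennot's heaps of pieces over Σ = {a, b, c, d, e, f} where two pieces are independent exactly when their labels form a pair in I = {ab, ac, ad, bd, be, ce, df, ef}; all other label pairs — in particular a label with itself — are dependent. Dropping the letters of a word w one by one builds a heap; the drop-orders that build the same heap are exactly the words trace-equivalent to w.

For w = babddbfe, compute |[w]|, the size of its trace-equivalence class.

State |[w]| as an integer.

189

#0=b has no predecessor
#1=a has no predecessor
#2=b depends on [0:b]
#3=d has no predecessor
#4=d depends on [3:d]
#5=b depends on [2:b]
#6=f depends on [1:a, 5:b]
#7=e depends on [1:a, 4:d]
sources: [0:b, 1:a, 3:d]
N(rest) = Σ N(rest − s) over sources s of rest; N(one piece) = 1:
  size 1 → [6]=1  [7]=1
  size 2 → [4,7]=1  [5,6]=1  [6,7]=2
  size 3 → [1,6,7]=2  [2,5,6]=1  [3,4,7]=1  [4,6,7]=3  [5,6,7]=3
  size 4 → [0,2,5,6]=1  [1,4,6,7]=5  [1,5,6,7]=5  [2,5,6,7]=4  [3,4,6,7]=4  [4,5,6,7]=6
  size 5 → [0,2,5,6,7]=5  [1,2,5,6,7]=9  [1,3,4,6,7]=9  [1,4,5,6,7]=16  [2,4,5,6,7]=10  [3,4,5,6,7]=10
  size 6 → [0,1,2,5,6,7]=14  [0,2,4,5,6,7]=15  [1,2,4,5,6,7]=35  [1,3,4,5,6,7]=35  [2,3,4,5,6,7]=20
  first=0(b) contributes 90
  first=1(a) contributes 35
  first=3(d) contributes 64
|[w]| = 189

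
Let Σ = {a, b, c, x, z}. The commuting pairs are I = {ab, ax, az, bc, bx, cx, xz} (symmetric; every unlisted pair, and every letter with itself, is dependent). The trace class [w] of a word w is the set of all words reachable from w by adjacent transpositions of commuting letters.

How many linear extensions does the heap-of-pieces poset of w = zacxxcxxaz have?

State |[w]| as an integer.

840

piece 0:z — minimal
piece 1:a — minimal
piece 2:c rests on {0:z, 1:a}
piece 3:x — minimal
piece 4:x rests on {3:x}
piece 5:c rests on {2:c}
piece 6:x rests on {4:x}
piece 7:x rests on {6:x}
piece 8:a rests on {5:c}
piece 9:z rests on {5:c}
minimal pieces: {0:z, 1:a, 3:x}
ways to finish when only these pieces remain (= sum over removing one remaining piece with nothing left below it):
  1 left: {7}→1  {8}→1  {9}→1
  2 left: {6,7}→1  {7,8}→2  {7,9}→2  {8,9}→2
  3 left: {4,6,7}→1  {5,8,9}→2  {6,7,8}→3  {6,7,9}→3  {7,8,9}→6
  4 left: {2,5,8,9}→2  {3,4,6,7}→1  {4,6,7,8}→4  {4,6,7,9}→4  {5,7,8,9}→8  {6,7,8,9}→12
  5 left: {0,2,5,8,9}→2  {1,2,5,8,9}→2  {2,5,7,8,9}→10  {3,4,6,7,8}→5  {3,4,6,7,9}→5  {4,6,7,8,9}→20  {5,6,7,8,9}→20
  6 left: {0,1,2,5,8,9}→4  {0,2,5,7,8,9}→12  {1,2,5,7,8,9}→12  {2,5,6,7,8,9}→30  {3,4,6,7,8,9}→30  {4,5,6,7,8,9}→40
  7 left: {0,1,2,5,7,8,9}→28  {0,2,5,6,7,8,9}→42  {1,2,5,6,7,8,9}→42  {2,4,5,6,7,8,9}→70  {3,4,5,6,7,8,9}→70
  8 left: {0,1,2,5,6,7,8,9}→112  {0,2,4,5,6,7,8,9}→112  {1,2,4,5,6,7,8,9}→112  {2,3,4,5,6,7,8,9}→140
  placing 0:z first → 252 extensions
  placing 1:a first → 252 extensions
  placing 3:x first → 336 extensions
total linear extensions = 840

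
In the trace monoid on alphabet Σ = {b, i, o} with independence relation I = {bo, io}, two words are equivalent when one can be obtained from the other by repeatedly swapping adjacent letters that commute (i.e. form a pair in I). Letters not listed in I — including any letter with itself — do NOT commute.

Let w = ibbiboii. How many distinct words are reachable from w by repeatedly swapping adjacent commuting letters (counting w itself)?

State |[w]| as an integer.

0(i) covers ∅
1(b) covers 0:i
2(b) covers 1:b
3(i) covers 2:b
4(b) covers 3:i
5(o) covers ∅
6(i) covers 4:b
7(i) covers 6:i
floor of heap: 0:i, 5:o
completions by unplaced set U, small U first (add the entries for U minus each lowest piece of U):
  |U|=1: {5}:1  {7}:1
  |U|=2: {5,7}:2  {6,7}:1
  |U|=3: {4,6,7}:1  {5,6,7}:3
  |U|=4: {3,4,6,7}:1  {4,5,6,7}:4
  |U|=5: {2,3,4,6,7}:1  {3,4,5,6,7}:5
  |U|=6: {1,2,3,4,6,7}:1  {2,3,4,5,6,7}:6
  start at 0(i): 7
  start at 5(o): 1
sum over floor = 8

8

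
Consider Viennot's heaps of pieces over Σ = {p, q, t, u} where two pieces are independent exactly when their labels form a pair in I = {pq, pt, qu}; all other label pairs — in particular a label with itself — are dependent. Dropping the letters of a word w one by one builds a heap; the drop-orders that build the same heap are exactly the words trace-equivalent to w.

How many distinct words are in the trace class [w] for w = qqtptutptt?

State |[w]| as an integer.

20

#0=q has no predecessor
#1=q depends on [0:q]
#2=t depends on [1:q]
#3=p has no predecessor
#4=t depends on [2:t]
#5=u depends on [3:p, 4:t]
#6=t depends on [5:u]
#7=p depends on [5:u]
#8=t depends on [6:t]
#9=t depends on [8:t]
sources: [0:q, 3:p]
N(rest) = Σ N(rest − s) over sources s of rest; N(one piece) = 1:
  size 1 → [7]=1  [9]=1
  size 2 → [7,9]=2  [8,9]=1
  size 3 → [6,8,9]=1  [7,8,9]=3
  size 4 → [6,7,8,9]=4
  size 5 → [5,6,7,8,9]=4
  size 6 → [3,5,6,7,8,9]=4  [4,5,6,7,8,9]=4
  size 7 → [2,4,5,6,7,8,9]=4  [3,4,5,6,7,8,9]=8
  size 8 → [1,2,4,5,6,7,8,9]=4  [2,3,4,5,6,7,8,9]=12
  first=0(q) contributes 16
  first=3(p) contributes 4
|[w]| = 20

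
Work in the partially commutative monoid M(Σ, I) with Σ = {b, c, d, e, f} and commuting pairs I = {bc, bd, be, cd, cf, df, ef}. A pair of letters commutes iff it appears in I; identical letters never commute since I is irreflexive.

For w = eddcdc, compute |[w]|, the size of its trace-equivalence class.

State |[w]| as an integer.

#0=e has no predecessor
#1=d depends on [0:e]
#2=d depends on [1:d]
#3=c depends on [0:e]
#4=d depends on [2:d]
#5=c depends on [3:c]
sources: [0:e]
N(rest) = Σ N(rest − s) over sources s of rest; N(one piece) = 1:
  size 1 → [4]=1  [5]=1
  size 2 → [2,4]=1  [3,5]=1  [4,5]=2
  size 3 → [1,2,4]=1  [2,4,5]=3  [3,4,5]=3
  size 4 → [1,2,4,5]=4  [2,3,4,5]=6
  first=0(e) contributes 10

10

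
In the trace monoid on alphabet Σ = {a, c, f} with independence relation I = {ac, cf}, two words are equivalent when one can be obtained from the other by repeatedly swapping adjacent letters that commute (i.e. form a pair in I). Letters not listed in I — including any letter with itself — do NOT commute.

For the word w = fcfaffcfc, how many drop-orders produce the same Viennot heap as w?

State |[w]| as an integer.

84

piece 0:f — minimal
piece 1:c — minimal
piece 2:f rests on {0:f}
piece 3:a rests on {2:f}
piece 4:f rests on {3:a}
piece 5:f rests on {4:f}
piece 6:c rests on {1:c}
piece 7:f rests on {5:f}
piece 8:c rests on {6:c}
minimal pieces: {0:f, 1:c}
ways to finish when only these pieces remain (= sum over removing one remaining piece with nothing left below it):
  1 left: {7}→1  {8}→1
  2 left: {5,7}→1  {6,8}→1  {7,8}→2
  3 left: {1,6,8}→1  {4,5,7}→1  {5,7,8}→3  {6,7,8}→3
  4 left: {1,6,7,8}→4  {3,4,5,7}→1  {4,5,7,8}→4  {5,6,7,8}→6
  5 left: {1,5,6,7,8}→10  {2,3,4,5,7}→1  {3,4,5,7,8}→5  {4,5,6,7,8}→10
  6 left: {0,2,3,4,5,7}→1  {1,4,5,6,7,8}→20  {2,3,4,5,7,8}→6  {3,4,5,6,7,8}→15
  7 left: {0,2,3,4,5,7,8}→7  {1,3,4,5,6,7,8}→35  {2,3,4,5,6,7,8}→21
  placing 0:f first → 56 extensions
  placing 1:c first → 28 extensions
total linear extensions = 84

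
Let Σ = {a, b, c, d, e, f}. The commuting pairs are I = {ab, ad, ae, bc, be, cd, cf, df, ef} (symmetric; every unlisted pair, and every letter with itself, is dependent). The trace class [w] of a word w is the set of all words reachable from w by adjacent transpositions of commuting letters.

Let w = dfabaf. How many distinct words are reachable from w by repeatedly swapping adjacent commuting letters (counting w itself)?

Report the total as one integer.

drop 0:d onto floor
drop 1:f onto floor
drop 2:a onto {1:f}
drop 3:b onto {0:d, 1:f}
drop 4:a onto {2:a}
drop 5:f onto {3:b, 4:a}
ground layer = {0:d, 1:f}
drop-orders for the pieces not yet dropped (sum over which currently-grounded one goes next):
  1 to go: {5} 1
  2 to go: {3,5} 1  {4,5} 1
  3 to go: {0,3,5} 1  {2,4,5} 1  {3,4,5} 2
  4 to go: {0,3,4,5} 3  {2,3,4,5} 3
  if 0:d drops first: 3 orders
  if 1:f drops first: 6 orders
heap linearizations: 9

9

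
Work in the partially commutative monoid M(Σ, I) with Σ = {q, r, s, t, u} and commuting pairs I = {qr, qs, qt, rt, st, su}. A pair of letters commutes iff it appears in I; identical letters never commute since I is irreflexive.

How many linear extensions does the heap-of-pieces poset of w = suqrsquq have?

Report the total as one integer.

#0=s has no predecessor
#1=u has no predecessor
#2=q depends on [1:u]
#3=r depends on [0:s, 1:u]
#4=s depends on [3:r]
#5=q depends on [2:q]
#6=u depends on [3:r, 5:q]
#7=q depends on [6:u]
sources: [0:s, 1:u]
N(rest) = Σ N(rest − s) over sources s of rest; N(one piece) = 1:
  size 1 → [4]=1  [7]=1
  size 2 → [4,7]=2  [6,7]=1
  size 3 → [4,6,7]=3  [5,6,7]=1
  size 4 → [2,5,6,7]=1  [3,4,6,7]=3  [4,5,6,7]=4
  size 5 → [0,3,4,6,7]=3  [2,4,5,6,7]=5  [3,4,5,6,7]=7
  size 6 → [0,3,4,5,6,7]=10  [2,3,4,5,6,7]=12
  first=0(s) contributes 12
  first=1(u) contributes 22
|[w]| = 34

34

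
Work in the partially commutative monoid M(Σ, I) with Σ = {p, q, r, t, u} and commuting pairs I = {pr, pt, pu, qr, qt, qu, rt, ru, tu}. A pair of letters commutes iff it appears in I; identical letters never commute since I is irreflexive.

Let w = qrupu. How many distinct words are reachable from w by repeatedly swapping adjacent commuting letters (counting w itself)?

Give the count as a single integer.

drop 0:q onto floor
drop 1:r onto floor
drop 2:u onto floor
drop 3:p onto {0:q}
drop 4:u onto {2:u}
ground layer = {0:q, 1:r, 2:u}
drop-orders for the pieces not yet dropped (sum over which currently-grounded one goes next):
  1 to go: {1} 1  {3} 1  {4} 1
  2 to go: {0,3} 1  {1,3} 2  {1,4} 2  {2,4} 1  {3,4} 2
  3 to go: {0,1,3} 3  {0,3,4} 3  {1,2,4} 3  {1,3,4} 6  {2,3,4} 3
  if 0:q drops first: 12 orders
  if 1:r drops first: 6 orders
  if 2:u drops first: 12 orders
heap linearizations: 30

30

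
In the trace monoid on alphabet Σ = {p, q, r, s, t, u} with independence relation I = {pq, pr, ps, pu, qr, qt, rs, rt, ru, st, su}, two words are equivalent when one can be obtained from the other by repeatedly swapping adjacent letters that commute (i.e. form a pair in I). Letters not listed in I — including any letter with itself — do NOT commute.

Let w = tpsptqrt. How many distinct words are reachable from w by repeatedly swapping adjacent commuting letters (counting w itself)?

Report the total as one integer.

drop 0:t onto floor
drop 1:p onto {0:t}
drop 2:s onto floor
drop 3:p onto {1:p}
drop 4:t onto {3:p}
drop 5:q onto {2:s}
drop 6:r onto floor
drop 7:t onto {4:t}
ground layer = {0:t, 2:s, 6:r}
drop-orders for the pieces not yet dropped (sum over which currently-grounded one goes next):
  1 to go: {5} 1  {6} 1  {7} 1
  2 to go: {2,5} 1  {4,7} 1  {5,6} 2  {5,7} 2  {6,7} 2
  3 to go: {2,5,6} 3  {2,5,7} 3  {3,4,7} 1  {4,5,7} 3  {4,6,7} 3  {5,6,7} 6
  4 to go: {1,3,4,7} 1  {2,4,5,7} 6  {2,5,6,7} 12  {3,4,5,7} 4  {3,4,6,7} 4  {4,5,6,7} 12
  5 to go: {0,1,3,4,7} 1  {1,3,4,5,7} 5  {1,3,4,6,7} 5  {2,3,4,5,7} 10  {2,4,5,6,7} 30  {3,4,5,6,7} 20
  6 to go: {0,1,3,4,5,7} 6  {0,1,3,4,6,7} 6  {1,2,3,4,5,7} 15  {1,3,4,5,6,7} 30  {2,3,4,5,6,7} 60
  if 0:t drops first: 105 orders
  if 2:s drops first: 42 orders
  if 6:r drops first: 21 orders
heap linearizations: 168

168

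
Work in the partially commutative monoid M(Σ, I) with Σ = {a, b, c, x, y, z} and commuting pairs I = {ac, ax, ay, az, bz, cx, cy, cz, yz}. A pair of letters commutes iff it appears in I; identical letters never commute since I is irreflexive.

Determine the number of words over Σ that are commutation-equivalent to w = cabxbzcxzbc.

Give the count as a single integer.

#0=c has no predecessor
#1=a has no predecessor
#2=b depends on [0:c, 1:a]
#3=x depends on [2:b]
#4=b depends on [3:x]
#5=z depends on [3:x]
#6=c depends on [4:b]
#7=x depends on [4:b, 5:z]
#8=z depends on [7:x]
#9=b depends on [6:c, 7:x]
#10=c depends on [9:b]
sources: [0:c, 1:a]
N(rest) = Σ N(rest − s) over sources s of rest; N(one piece) = 1:
  size 1 → [8]=1  [10]=1
  size 2 → [8,10]=2  [9,10]=1
  size 3 → [6,9,10]=1  [8,9,10]=3
  size 4 → [6,8,9,10]=4  [7,8,9,10]=3
  size 5 → [5,7,8,9,10]=3  [6,7,8,9,10]=7
  size 6 → [4,6,7,8,9,10]=7  [5,6,7,8,9,10]=10
  size 7 → [4,5,6,7,8,9,10]=17
  size 8 → [3,4,5,6,7,8,9,10]=17
  size 9 → [2,3,4,5,6,7,8,9,10]=17
  first=0(c) contributes 17
  first=1(a) contributes 17
|[w]| = 34

34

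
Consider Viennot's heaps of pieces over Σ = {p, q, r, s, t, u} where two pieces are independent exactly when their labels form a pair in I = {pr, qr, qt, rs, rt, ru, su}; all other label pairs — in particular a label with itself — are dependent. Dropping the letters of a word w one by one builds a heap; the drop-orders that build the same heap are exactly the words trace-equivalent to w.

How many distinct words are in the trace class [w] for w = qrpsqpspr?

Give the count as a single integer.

36

piece 0:q — minimal
piece 1:r — minimal
piece 2:p rests on {0:q}
piece 3:s rests on {2:p}
piece 4:q rests on {3:s}
piece 5:p rests on {4:q}
piece 6:s rests on {5:p}
piece 7:p rests on {6:s}
piece 8:r rests on {1:r}
minimal pieces: {0:q, 1:r}
ways to finish when only these pieces remain (= sum over removing one remaining piece with nothing left below it):
  1 left: {7}→1  {8}→1
  2 left: {1,8}→1  {6,7}→1  {7,8}→2
  3 left: {1,7,8}→3  {5,6,7}→1  {6,7,8}→3
  4 left: {1,6,7,8}→6  {4,5,6,7}→1  {5,6,7,8}→4
  5 left: {1,5,6,7,8}→10  {3,4,5,6,7}→1  {4,5,6,7,8}→5
  6 left: {1,4,5,6,7,8}→15  {2,3,4,5,6,7}→1  {3,4,5,6,7,8}→6
  7 left: {0,2,3,4,5,6,7}→1  {1,3,4,5,6,7,8}→21  {2,3,4,5,6,7,8}→7
  placing 0:q first → 28 extensions
  placing 1:r first → 8 extensions
total linear extensions = 36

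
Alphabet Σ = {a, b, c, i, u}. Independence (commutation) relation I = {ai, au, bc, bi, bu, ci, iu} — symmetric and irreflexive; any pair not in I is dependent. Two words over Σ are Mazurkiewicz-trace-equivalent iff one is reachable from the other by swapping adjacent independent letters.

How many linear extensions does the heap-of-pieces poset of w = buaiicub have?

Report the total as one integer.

280

drop 0:b onto floor
drop 1:u onto floor
drop 2:a onto {0:b}
drop 3:i onto floor
drop 4:i onto {3:i}
drop 5:c onto {1:u, 2:a}
drop 6:u onto {5:c}
drop 7:b onto {2:a}
ground layer = {0:b, 1:u, 3:i}
drop-orders for the pieces not yet dropped (sum over which currently-grounded one goes next):
  1 to go: {4} 1  {6} 1  {7} 1
  2 to go: {3,4} 1  {4,6} 2  {4,7} 2  {5,6} 1  {6,7} 2
  3 to go: {1,5,6} 1  {3,4,6} 3  {3,4,7} 3  {4,5,6} 3  {4,6,7} 6  {5,6,7} 3
  4 to go: {1,4,5,6} 4  {1,5,6,7} 4  {2,5,6,7} 3  {3,4,5,6} 6  {3,4,6,7} 12  {4,5,6,7} 12
  5 to go: {0,2,5,6,7} 3  {1,2,5,6,7} 7  {1,3,4,5,6} 10  {1,4,5,6,7} 20  {2,4,5,6,7} 15  {3,4,5,6,7} 30
  6 to go: {0,1,2,5,6,7} 10  {0,2,4,5,6,7} 18  {1,2,4,5,6,7} 42  {1,3,4,5,6,7} 60  {2,3,4,5,6,7} 45
  if 0:b drops first: 147 orders
  if 1:u drops first: 63 orders
  if 3:i drops first: 70 orders
heap linearizations: 280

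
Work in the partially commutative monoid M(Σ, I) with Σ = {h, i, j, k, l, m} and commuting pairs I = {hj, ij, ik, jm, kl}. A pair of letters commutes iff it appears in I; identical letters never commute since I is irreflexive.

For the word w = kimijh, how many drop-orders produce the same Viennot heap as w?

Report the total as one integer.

9

piece 0:k — minimal
piece 1:i — minimal
piece 2:m rests on {0:k, 1:i}
piece 3:i rests on {2:m}
piece 4:j rests on {0:k}
piece 5:h rests on {3:i}
minimal pieces: {0:k, 1:i}
ways to finish when only these pieces remain (= sum over removing one remaining piece with nothing left below it):
  1 left: {4}→1  {5}→1
  2 left: {3,5}→1  {4,5}→2
  3 left: {2,3,5}→1  {3,4,5}→3
  4 left: {1,2,3,5}→1  {2,3,4,5}→4
  placing 0:k first → 5 extensions
  placing 1:i first → 4 extensions
total linear extensions = 9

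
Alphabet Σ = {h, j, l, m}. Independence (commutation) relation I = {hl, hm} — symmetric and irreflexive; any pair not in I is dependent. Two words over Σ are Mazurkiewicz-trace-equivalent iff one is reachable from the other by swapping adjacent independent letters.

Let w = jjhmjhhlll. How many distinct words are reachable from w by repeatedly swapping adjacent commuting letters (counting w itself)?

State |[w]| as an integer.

20

#0=j has no predecessor
#1=j depends on [0:j]
#2=h depends on [1:j]
#3=m depends on [1:j]
#4=j depends on [2:h, 3:m]
#5=h depends on [4:j]
#6=h depends on [5:h]
#7=l depends on [4:j]
#8=l depends on [7:l]
#9=l depends on [8:l]
sources: [0:j]
N(rest) = Σ N(rest − s) over sources s of rest; N(one piece) = 1:
  size 1 → [6]=1  [9]=1
  size 2 → [5,6]=1  [6,9]=2  [8,9]=1
  size 3 → [5,6,9]=3  [6,8,9]=3  [7,8,9]=1
  size 4 → [5,6,8,9]=6  [6,7,8,9]=4
  size 5 → [5,6,7,8,9]=10
  size 6 → [4,5,6,7,8,9]=10
  size 7 → [2,4,5,6,7,8,9]=10  [3,4,5,6,7,8,9]=10
  size 8 → [2,3,4,5,6,7,8,9]=20
  first=0(j) contributes 20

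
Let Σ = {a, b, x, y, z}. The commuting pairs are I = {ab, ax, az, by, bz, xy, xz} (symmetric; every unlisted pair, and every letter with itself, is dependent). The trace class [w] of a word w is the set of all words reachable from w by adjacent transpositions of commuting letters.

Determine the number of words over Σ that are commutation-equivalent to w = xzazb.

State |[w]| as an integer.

30

piece 0:x — minimal
piece 1:z — minimal
piece 2:a — minimal
piece 3:z rests on {1:z}
piece 4:b rests on {0:x}
minimal pieces: {0:x, 1:z, 2:a}
ways to finish when only these pieces remain (= sum over removing one remaining piece with nothing left below it):
  1 left: {2}→1  {3}→1  {4}→1
  2 left: {0,4}→1  {1,3}→1  {2,3}→2  {2,4}→2  {3,4}→2
  3 left: {0,2,4}→3  {0,3,4}→3  {1,2,3}→3  {1,3,4}→3  {2,3,4}→6
  placing 0:x first → 12 extensions
  placing 1:z first → 12 extensions
  placing 2:a first → 6 extensions
total linear extensions = 30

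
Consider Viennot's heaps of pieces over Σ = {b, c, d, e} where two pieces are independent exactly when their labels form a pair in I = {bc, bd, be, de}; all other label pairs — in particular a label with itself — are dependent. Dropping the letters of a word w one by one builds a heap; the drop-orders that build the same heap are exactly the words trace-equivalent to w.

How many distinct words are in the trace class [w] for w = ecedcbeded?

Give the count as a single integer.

drop 0:e onto floor
drop 1:c onto {0:e}
drop 2:e onto {1:c}
drop 3:d onto {1:c}
drop 4:c onto {2:e, 3:d}
drop 5:b onto floor
drop 6:e onto {4:c}
drop 7:d onto {4:c}
drop 8:e onto {6:e}
drop 9:d onto {7:d}
ground layer = {0:e, 5:b}
drop-orders for the pieces not yet dropped (sum over which currently-grounded one goes next):
  1 to go: {5} 1  {8} 1  {9} 1
  2 to go: {5,8} 2  {5,9} 2  {6,8} 1  {7,9} 1  {8,9} 2
  3 to go: {5,6,8} 3  {5,7,9} 3  {5,8,9} 6  {6,8,9} 3  {7,8,9} 3
  4 to go: {5,6,8,9} 12  {5,7,8,9} 12  {6,7,8,9} 6
  5 to go: {4,6,7,8,9} 6  {5,6,7,8,9} 30
  6 to go: {2,4,6,7,8,9} 6  {3,4,6,7,8,9} 6  {4,5,6,7,8,9} 36
  7 to go: {2,3,4,6,7,8,9} 12  {2,4,5,6,7,8,9} 42  {3,4,5,6,7,8,9} 42
  8 to go: {1,2,3,4,6,7,8,9} 12  {2,3,4,5,6,7,8,9} 96
  if 0:e drops first: 108 orders
  if 5:b drops first: 12 orders
heap linearizations: 120

120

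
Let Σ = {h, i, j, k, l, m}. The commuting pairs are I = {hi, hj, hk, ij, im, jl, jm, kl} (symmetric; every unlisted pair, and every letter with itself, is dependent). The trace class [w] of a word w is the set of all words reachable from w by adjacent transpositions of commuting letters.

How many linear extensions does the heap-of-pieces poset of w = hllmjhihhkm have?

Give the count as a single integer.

piece 0:h — minimal
piece 1:l rests on {0:h}
piece 2:l rests on {1:l}
piece 3:m rests on {2:l}
piece 4:j — minimal
piece 5:h rests on {3:m}
piece 6:i rests on {2:l}
piece 7:h rests on {5:h}
piece 8:h rests on {7:h}
piece 9:k rests on {3:m, 4:j, 6:i}
piece 10:m rests on {8:h, 9:k}
minimal pieces: {0:h, 4:j}
ways to finish when only these pieces remain (= sum over removing one remaining piece with nothing left below it):
  1 left: {10}→1
  2 left: {8,10}→1  {9,10}→1
  3 left: {4,9,10}→1  {6,9,10}→1  {7,8,10}→1  {8,9,10}→2
  4 left: {4,6,9,10}→2  {4,8,9,10}→3  {5,7,8,10}→1  {6,8,9,10}→3  {7,8,9,10}→3
  5 left: {4,6,8,9,10}→8  {4,7,8,9,10}→6  {5,7,8,9,10}→4  {6,7,8,9,10}→6
  6 left: {3,5,7,8,9,10}→4  {4,5,7,8,9,10}→10  {4,6,7,8,9,10}→20  {5,6,7,8,9,10}→10
  7 left: {3,4,5,7,8,9,10}→14  {3,5,6,7,8,9,10}→14  {4,5,6,7,8,9,10}→40
  8 left: {2,3,5,6,7,8,9,10}→14  {3,4,5,6,7,8,9,10}→68
  9 left: {1,2,3,5,6,7,8,9,10}→14  {2,3,4,5,6,7,8,9,10}→82
  placing 0:h first → 96 extensions
  placing 4:j first → 14 extensions
total linear extensions = 110

110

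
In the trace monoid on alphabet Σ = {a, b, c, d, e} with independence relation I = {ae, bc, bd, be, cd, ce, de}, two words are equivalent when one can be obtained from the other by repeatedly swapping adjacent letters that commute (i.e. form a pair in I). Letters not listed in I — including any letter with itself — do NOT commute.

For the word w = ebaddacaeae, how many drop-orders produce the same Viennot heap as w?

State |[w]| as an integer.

0(e) covers ∅
1(b) covers ∅
2(a) covers 1:b
3(d) covers 2:a
4(d) covers 3:d
5(a) covers 4:d
6(c) covers 5:a
7(a) covers 6:c
8(e) covers 0:e
9(a) covers 7:a
10(e) covers 8:e
floor of heap: 0:e, 1:b
completions by unplaced set U, small U first (add the entries for U minus each lowest piece of U):
  |U|=1: {9}:1  {10}:1
  |U|=2: {7,9}:1  {8,10}:1  {9,10}:2
  |U|=3: {0,8,10}:1  {6,7,9}:1  {7,9,10}:3  {8,9,10}:3
  |U|=4: {0,8,9,10}:4  {5,6,7,9}:1  {6,7,9,10}:4  {7,8,9,10}:6
  |U|=5: {0,7,8,9,10}:10  {4,5,6,7,9}:1  {5,6,7,9,10}:5  {6,7,8,9,10}:10
  |U|=6: {0,6,7,8,9,10}:20  {3,4,5,6,7,9}:1  {4,5,6,7,9,10}:6  {5,6,7,8,9,10}:15
  |U|=7: {0,5,6,7,8,9,10}:35  {2,3,4,5,6,7,9}:1  {3,4,5,6,7,9,10}:7  {4,5,6,7,8,9,10}:21
  |U|=8: {0,4,5,6,7,8,9,10}:56  {1,2,3,4,5,6,7,9}:1  {2,3,4,5,6,7,9,10}:8  {3,4,5,6,7,8,9,10}:28
  |U|=9: {0,3,4,5,6,7,8,9,10}:84  {1,2,3,4,5,6,7,9,10}:9  {2,3,4,5,6,7,8,9,10}:36
  start at 0(e): 45
  start at 1(b): 120
sum over floor = 165

165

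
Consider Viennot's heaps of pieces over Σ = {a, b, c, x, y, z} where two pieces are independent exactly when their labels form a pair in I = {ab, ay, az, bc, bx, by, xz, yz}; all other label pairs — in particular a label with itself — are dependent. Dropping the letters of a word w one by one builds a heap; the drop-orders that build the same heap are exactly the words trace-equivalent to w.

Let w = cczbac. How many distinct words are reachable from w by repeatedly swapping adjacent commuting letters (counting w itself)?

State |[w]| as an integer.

5

drop 0:c onto floor
drop 1:c onto {0:c}
drop 2:z onto {1:c}
drop 3:b onto {2:z}
drop 4:a onto {1:c}
drop 5:c onto {2:z, 4:a}
ground layer = {0:c}
drop-orders for the pieces not yet dropped (sum over which currently-grounded one goes next):
  1 to go: {3} 1  {5} 1
  2 to go: {3,5} 2  {4,5} 1
  3 to go: {2,3,5} 2  {3,4,5} 3
  4 to go: {2,3,4,5} 5
  if 0:c drops first: 5 orders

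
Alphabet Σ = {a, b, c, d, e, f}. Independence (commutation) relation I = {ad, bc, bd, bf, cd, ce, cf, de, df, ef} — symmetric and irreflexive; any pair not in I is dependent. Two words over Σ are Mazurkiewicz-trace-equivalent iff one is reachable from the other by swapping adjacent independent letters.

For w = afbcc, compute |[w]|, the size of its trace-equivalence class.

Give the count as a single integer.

12

0(a) covers ∅
1(f) covers 0:a
2(b) covers 0:a
3(c) covers 0:a
4(c) covers 3:c
floor of heap: 0:a
completions by unplaced set U, small U first (add the entries for U minus each lowest piece of U):
  |U|=1: {1}:1  {2}:1  {4}:1
  |U|=2: {1,2}:2  {1,4}:2  {2,4}:2  {3,4}:1
  |U|=3: {1,2,4}:6  {1,3,4}:3  {2,3,4}:3
  start at 0(a): 12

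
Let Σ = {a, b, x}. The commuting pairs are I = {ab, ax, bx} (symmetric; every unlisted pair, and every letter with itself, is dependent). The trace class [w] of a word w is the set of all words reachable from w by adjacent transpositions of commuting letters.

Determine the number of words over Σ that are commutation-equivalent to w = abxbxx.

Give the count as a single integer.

drop 0:a onto floor
drop 1:b onto floor
drop 2:x onto floor
drop 3:b onto {1:b}
drop 4:x onto {2:x}
drop 5:x onto {4:x}
ground layer = {0:a, 1:b, 2:x}
drop-orders for the pieces not yet dropped (sum over which currently-grounded one goes next):
  1 to go: {0} 1  {3} 1  {5} 1
  2 to go: {0,3} 2  {0,5} 2  {1,3} 1  {3,5} 2  {4,5} 1
  3 to go: {0,1,3} 3  {0,3,5} 6  {0,4,5} 3  {1,3,5} 3  {2,4,5} 1  {3,4,5} 3
  4 to go: {0,1,3,5} 12  {0,2,4,5} 4  {0,3,4,5} 12  {1,3,4,5} 6  {2,3,4,5} 4
  if 0:a drops first: 10 orders
  if 1:b drops first: 20 orders
  if 2:x drops first: 30 orders
heap linearizations: 60

60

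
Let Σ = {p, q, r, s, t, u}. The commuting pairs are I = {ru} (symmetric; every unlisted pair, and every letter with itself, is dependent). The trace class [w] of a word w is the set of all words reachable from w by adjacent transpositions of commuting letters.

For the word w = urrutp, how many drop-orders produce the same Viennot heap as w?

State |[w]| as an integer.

piece 0:u — minimal
piece 1:r — minimal
piece 2:r rests on {1:r}
piece 3:u rests on {0:u}
piece 4:t rests on {2:r, 3:u}
piece 5:p rests on {4:t}
minimal pieces: {0:u, 1:r}
ways to finish when only these pieces remain (= sum over removing one remaining piece with nothing left below it):
  1 left: {5}→1
  2 left: {4,5}→1
  3 left: {2,4,5}→1  {3,4,5}→1
  4 left: {0,3,4,5}→1  {1,2,4,5}→1  {2,3,4,5}→2
  placing 0:u first → 3 extensions
  placing 1:r first → 3 extensions
total linear extensions = 6

6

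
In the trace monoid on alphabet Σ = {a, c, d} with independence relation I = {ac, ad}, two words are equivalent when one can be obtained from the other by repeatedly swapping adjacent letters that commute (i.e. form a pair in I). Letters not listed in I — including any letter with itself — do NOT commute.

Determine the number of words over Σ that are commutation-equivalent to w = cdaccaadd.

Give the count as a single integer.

84

#0=c has no predecessor
#1=d depends on [0:c]
#2=a has no predecessor
#3=c depends on [1:d]
#4=c depends on [3:c]
#5=a depends on [2:a]
#6=a depends on [5:a]
#7=d depends on [4:c]
#8=d depends on [7:d]
sources: [0:c, 2:a]
N(rest) = Σ N(rest − s) over sources s of rest; N(one piece) = 1:
  size 1 → [6]=1  [8]=1
  size 2 → [5,6]=1  [6,8]=2  [7,8]=1
  size 3 → [2,5,6]=1  [4,7,8]=1  [5,6,8]=3  [6,7,8]=3
  size 4 → [2,5,6,8]=4  [3,4,7,8]=1  [4,6,7,8]=4  [5,6,7,8]=6
  size 5 → [1,3,4,7,8]=1  [2,5,6,7,8]=10  [3,4,6,7,8]=5  [4,5,6,7,8]=10
  size 6 → [0,1,3,4,7,8]=1  [1,3,4,6,7,8]=6  [2,4,5,6,7,8]=20  [3,4,5,6,7,8]=15
  size 7 → [0,1,3,4,6,7,8]=7  [1,3,4,5,6,7,8]=21  [2,3,4,5,6,7,8]=35
  first=0(c) contributes 56
  first=2(a) contributes 28
|[w]| = 84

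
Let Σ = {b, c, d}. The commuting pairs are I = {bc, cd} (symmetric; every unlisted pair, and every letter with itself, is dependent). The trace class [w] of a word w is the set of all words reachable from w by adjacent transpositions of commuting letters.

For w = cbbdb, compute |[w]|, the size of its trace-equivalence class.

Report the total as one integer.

#0=c has no predecessor
#1=b has no predecessor
#2=b depends on [1:b]
#3=d depends on [2:b]
#4=b depends on [3:d]
sources: [0:c, 1:b]
N(rest) = Σ N(rest − s) over sources s of rest; N(one piece) = 1:
  size 1 → [0]=1  [4]=1
  size 2 → [0,4]=2  [3,4]=1
  size 3 → [0,3,4]=3  [2,3,4]=1
  first=0(c) contributes 1
  first=1(b) contributes 4
|[w]| = 5

5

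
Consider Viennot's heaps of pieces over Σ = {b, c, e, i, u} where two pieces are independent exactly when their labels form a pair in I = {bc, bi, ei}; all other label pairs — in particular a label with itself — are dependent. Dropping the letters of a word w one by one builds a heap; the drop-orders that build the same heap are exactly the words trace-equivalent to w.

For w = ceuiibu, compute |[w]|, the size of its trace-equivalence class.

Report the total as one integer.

3

0(c) covers ∅
1(e) covers 0:c
2(u) covers 1:e
3(i) covers 2:u
4(i) covers 3:i
5(b) covers 2:u
6(u) covers 4:i, 5:b
floor of heap: 0:c
completions by unplaced set U, small U first (add the entries for U minus each lowest piece of U):
  |U|=1: {6}:1
  |U|=2: {4,6}:1  {5,6}:1
  |U|=3: {3,4,6}:1  {4,5,6}:2
  |U|=4: {3,4,5,6}:3
  |U|=5: {2,3,4,5,6}:3
  start at 0(c): 3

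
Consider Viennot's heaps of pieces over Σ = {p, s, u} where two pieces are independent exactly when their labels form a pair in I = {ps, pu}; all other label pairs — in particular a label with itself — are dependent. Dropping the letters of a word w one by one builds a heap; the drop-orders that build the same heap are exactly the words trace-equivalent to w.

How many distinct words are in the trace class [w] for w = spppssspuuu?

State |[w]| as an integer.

330

drop 0:s onto floor
drop 1:p onto floor
drop 2:p onto {1:p}
drop 3:p onto {2:p}
drop 4:s onto {0:s}
drop 5:s onto {4:s}
drop 6:s onto {5:s}
drop 7:p onto {3:p}
drop 8:u onto {6:s}
drop 9:u onto {8:u}
drop 10:u onto {9:u}
ground layer = {0:s, 1:p}
drop-orders for the pieces not yet dropped (sum over which currently-grounded one goes next):
  1 to go: {7} 1  {10} 1
  2 to go: {3,7} 1  {7,10} 2  {9,10} 1
  3 to go: {2,3,7} 1  {3,7,10} 3  {7,9,10} 3  {8,9,10} 1
  4 to go: {1,2,3,7} 1  {2,3,7,10} 4  {3,7,9,10} 6  {6,8,9,10} 1  {7,8,9,10} 4
  5 to go: {1,2,3,7,10} 5  {2,3,7,9,10} 10  {3,7,8,9,10} 10  {5,6,8,9,10} 1  {6,7,8,9,10} 5
  6 to go: {1,2,3,7,9,10} 15  {2,3,7,8,9,10} 20  {3,6,7,8,9,10} 15  {4,5,6,8,9,10} 1  {5,6,7,8,9,10} 6
  7 to go: {0,4,5,6,8,9,10} 1  {1,2,3,7,8,9,10} 35  {2,3,6,7,8,9,10} 35  {3,5,6,7,8,9,10} 21  {4,5,6,7,8,9,10} 7
  8 to go: {0,4,5,6,7,8,9,10} 8  {1,2,3,6,7,8,9,10} 70  {2,3,5,6,7,8,9,10} 56  {3,4,5,6,7,8,9,10} 28
  9 to go: {0,3,4,5,6,7,8,9,10} 36  {1,2,3,5,6,7,8,9,10} 126  {2,3,4,5,6,7,8,9,10} 84
  if 0:s drops first: 210 orders
  if 1:p drops first: 120 orders
heap linearizations: 330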